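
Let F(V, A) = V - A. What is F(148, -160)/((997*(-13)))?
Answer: -308/12961 ≈ -0.023764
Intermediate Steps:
F(148, -160)/((997*(-13))) = (148 - 1*(-160))/((997*(-13))) = (148 + 160)/(-12961) = 308*(-1/12961) = -308/12961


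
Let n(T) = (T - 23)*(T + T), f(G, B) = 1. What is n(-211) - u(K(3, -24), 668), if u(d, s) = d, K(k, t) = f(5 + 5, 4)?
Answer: 98747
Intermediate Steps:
K(k, t) = 1
n(T) = 2*T*(-23 + T) (n(T) = (-23 + T)*(2*T) = 2*T*(-23 + T))
n(-211) - u(K(3, -24), 668) = 2*(-211)*(-23 - 211) - 1*1 = 2*(-211)*(-234) - 1 = 98748 - 1 = 98747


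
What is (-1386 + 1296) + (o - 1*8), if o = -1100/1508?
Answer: -37221/377 ≈ -98.729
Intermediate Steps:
o = -275/377 (o = -1100*1/1508 = -275/377 ≈ -0.72944)
(-1386 + 1296) + (o - 1*8) = (-1386 + 1296) + (-275/377 - 1*8) = -90 + (-275/377 - 8) = -90 - 3291/377 = -37221/377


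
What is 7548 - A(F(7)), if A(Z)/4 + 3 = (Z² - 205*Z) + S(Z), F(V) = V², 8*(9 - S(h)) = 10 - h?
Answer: 76161/2 ≈ 38081.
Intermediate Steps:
S(h) = 31/4 + h/8 (S(h) = 9 - (10 - h)/8 = 9 + (-5/4 + h/8) = 31/4 + h/8)
A(Z) = 19 + 4*Z² - 1639*Z/2 (A(Z) = -12 + 4*((Z² - 205*Z) + (31/4 + Z/8)) = -12 + 4*(31/4 + Z² - 1639*Z/8) = -12 + (31 + 4*Z² - 1639*Z/2) = 19 + 4*Z² - 1639*Z/2)
7548 - A(F(7)) = 7548 - (19 + 4*(7²)² - 1639/2*7²) = 7548 - (19 + 4*49² - 1639/2*49) = 7548 - (19 + 4*2401 - 80311/2) = 7548 - (19 + 9604 - 80311/2) = 7548 - 1*(-61065/2) = 7548 + 61065/2 = 76161/2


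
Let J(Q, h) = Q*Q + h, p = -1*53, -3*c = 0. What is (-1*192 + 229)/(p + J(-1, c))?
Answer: -37/52 ≈ -0.71154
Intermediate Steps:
c = 0 (c = -⅓*0 = 0)
p = -53
J(Q, h) = h + Q² (J(Q, h) = Q² + h = h + Q²)
(-1*192 + 229)/(p + J(-1, c)) = (-1*192 + 229)/(-53 + (0 + (-1)²)) = (-192 + 229)/(-53 + (0 + 1)) = 37/(-53 + 1) = 37/(-52) = 37*(-1/52) = -37/52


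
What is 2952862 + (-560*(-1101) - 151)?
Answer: 3569271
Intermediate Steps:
2952862 + (-560*(-1101) - 151) = 2952862 + (616560 - 151) = 2952862 + 616409 = 3569271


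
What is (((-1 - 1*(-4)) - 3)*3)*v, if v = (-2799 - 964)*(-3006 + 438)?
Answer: 0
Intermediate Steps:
v = 9663384 (v = -3763*(-2568) = 9663384)
(((-1 - 1*(-4)) - 3)*3)*v = (((-1 - 1*(-4)) - 3)*3)*9663384 = (((-1 + 4) - 3)*3)*9663384 = ((3 - 3)*3)*9663384 = (0*3)*9663384 = 0*9663384 = 0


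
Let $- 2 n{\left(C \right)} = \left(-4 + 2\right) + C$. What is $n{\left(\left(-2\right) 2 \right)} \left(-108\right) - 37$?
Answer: $-361$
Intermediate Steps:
$n{\left(C \right)} = 1 - \frac{C}{2}$ ($n{\left(C \right)} = - \frac{\left(-4 + 2\right) + C}{2} = - \frac{-2 + C}{2} = 1 - \frac{C}{2}$)
$n{\left(\left(-2\right) 2 \right)} \left(-108\right) - 37 = \left(1 - \frac{\left(-2\right) 2}{2}\right) \left(-108\right) - 37 = \left(1 - -2\right) \left(-108\right) - 37 = \left(1 + 2\right) \left(-108\right) - 37 = 3 \left(-108\right) - 37 = -324 - 37 = -361$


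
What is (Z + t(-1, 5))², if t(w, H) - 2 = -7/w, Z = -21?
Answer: 144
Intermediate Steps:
t(w, H) = 2 - 7/w
(Z + t(-1, 5))² = (-21 + (2 - 7/(-1)))² = (-21 + (2 - 7*(-1)))² = (-21 + (2 + 7))² = (-21 + 9)² = (-12)² = 144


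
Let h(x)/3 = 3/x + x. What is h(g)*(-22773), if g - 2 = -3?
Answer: 273276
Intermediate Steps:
g = -1 (g = 2 - 3 = -1)
h(x) = 3*x + 9/x (h(x) = 3*(3/x + x) = 3*(x + 3/x) = 3*x + 9/x)
h(g)*(-22773) = (3*(-1) + 9/(-1))*(-22773) = (-3 + 9*(-1))*(-22773) = (-3 - 9)*(-22773) = -12*(-22773) = 273276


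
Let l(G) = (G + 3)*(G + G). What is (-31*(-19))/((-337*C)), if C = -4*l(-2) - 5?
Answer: -589/3707 ≈ -0.15889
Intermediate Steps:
l(G) = 2*G*(3 + G) (l(G) = (3 + G)*(2*G) = 2*G*(3 + G))
C = 11 (C = -8*(-2)*(3 - 2) - 5 = -8*(-2) - 5 = -4*(-4) - 5 = 16 - 5 = 11)
(-31*(-19))/((-337*C)) = (-31*(-19))/((-337*11)) = 589/(-3707) = 589*(-1/3707) = -589/3707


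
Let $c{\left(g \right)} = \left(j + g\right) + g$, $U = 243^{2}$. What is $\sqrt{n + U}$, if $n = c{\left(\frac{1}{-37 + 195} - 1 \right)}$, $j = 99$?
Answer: $\frac{\sqrt{369130265}}{79} \approx 243.2$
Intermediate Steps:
$U = 59049$
$c{\left(g \right)} = 99 + 2 g$ ($c{\left(g \right)} = \left(99 + g\right) + g = 99 + 2 g$)
$n = \frac{7664}{79}$ ($n = 99 + 2 \left(\frac{1}{-37 + 195} - 1\right) = 99 + 2 \left(\frac{1}{158} - 1\right) = 99 + 2 \left(- \frac{157}{158}\right) = 99 - \frac{157}{79} = \frac{7664}{79} \approx 97.013$)
$\sqrt{n + U} = \sqrt{\frac{7664}{79} + 59049} = \sqrt{\frac{4672535}{79}} = \frac{\sqrt{369130265}}{79}$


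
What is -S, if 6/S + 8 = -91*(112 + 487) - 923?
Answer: 1/9240 ≈ 0.00010823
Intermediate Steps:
S = -1/9240 (S = 6/(-8 + (-91*(112 + 487) - 923)) = 6/(-8 + (-91*599 - 923)) = 6/(-8 + (-54509 - 923)) = 6/(-8 - 55432) = 6/(-55440) = 6*(-1/55440) = -1/9240 ≈ -0.00010823)
-S = -1*(-1/9240) = 1/9240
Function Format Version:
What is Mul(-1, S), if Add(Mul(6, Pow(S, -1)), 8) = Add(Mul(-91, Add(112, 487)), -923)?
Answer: Rational(1, 9240) ≈ 0.00010823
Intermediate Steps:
S = Rational(-1, 9240) (S = Mul(6, Pow(Add(-8, Add(Mul(-91, Add(112, 487)), -923)), -1)) = Mul(6, Pow(Add(-8, Add(Mul(-91, 599), -923)), -1)) = Mul(6, Pow(Add(-8, Add(-54509, -923)), -1)) = Mul(6, Pow(Add(-8, -55432), -1)) = Mul(6, Pow(-55440, -1)) = Mul(6, Rational(-1, 55440)) = Rational(-1, 9240) ≈ -0.00010823)
Mul(-1, S) = Mul(-1, Rational(-1, 9240)) = Rational(1, 9240)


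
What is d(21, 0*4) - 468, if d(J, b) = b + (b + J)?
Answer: -447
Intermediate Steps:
d(J, b) = J + 2*b (d(J, b) = b + (J + b) = J + 2*b)
d(21, 0*4) - 468 = (21 + 2*(0*4)) - 468 = (21 + 2*0) - 468 = (21 + 0) - 468 = 21 - 468 = -447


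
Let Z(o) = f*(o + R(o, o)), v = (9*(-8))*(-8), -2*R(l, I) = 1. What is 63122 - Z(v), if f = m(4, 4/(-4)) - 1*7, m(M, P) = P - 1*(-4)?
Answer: 65424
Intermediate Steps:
R(l, I) = -½ (R(l, I) = -½*1 = -½)
v = 576 (v = -72*(-8) = 576)
m(M, P) = 4 + P (m(M, P) = P + 4 = 4 + P)
f = -4 (f = (4 + 4/(-4)) - 1*7 = (4 + 4*(-¼)) - 7 = (4 - 1) - 7 = 3 - 7 = -4)
Z(o) = 2 - 4*o (Z(o) = -4*(o - ½) = -4*(-½ + o) = 2 - 4*o)
63122 - Z(v) = 63122 - (2 - 4*576) = 63122 - (2 - 2304) = 63122 - 1*(-2302) = 63122 + 2302 = 65424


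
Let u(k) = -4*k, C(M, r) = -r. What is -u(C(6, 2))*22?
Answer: -176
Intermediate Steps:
-u(C(6, 2))*22 = -(-4)*(-1*2)*22 = -(-4)*(-2)*22 = -1*8*22 = -8*22 = -176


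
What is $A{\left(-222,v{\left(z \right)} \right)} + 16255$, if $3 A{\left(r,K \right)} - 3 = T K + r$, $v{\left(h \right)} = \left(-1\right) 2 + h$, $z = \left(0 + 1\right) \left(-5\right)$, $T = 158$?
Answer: $\frac{47440}{3} \approx 15813.0$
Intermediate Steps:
$z = -5$ ($z = 1 \left(-5\right) = -5$)
$v{\left(h \right)} = -2 + h$
$A{\left(r,K \right)} = 1 + \frac{r}{3} + \frac{158 K}{3}$ ($A{\left(r,K \right)} = 1 + \frac{158 K + r}{3} = 1 + \frac{r + 158 K}{3} = 1 + \left(\frac{r}{3} + \frac{158 K}{3}\right) = 1 + \frac{r}{3} + \frac{158 K}{3}$)
$A{\left(-222,v{\left(z \right)} \right)} + 16255 = \left(1 + \frac{1}{3} \left(-222\right) + \frac{158 \left(-2 - 5\right)}{3}\right) + 16255 = \left(1 - 74 + \frac{158}{3} \left(-7\right)\right) + 16255 = \left(1 - 74 - \frac{1106}{3}\right) + 16255 = - \frac{1325}{3} + 16255 = \frac{47440}{3}$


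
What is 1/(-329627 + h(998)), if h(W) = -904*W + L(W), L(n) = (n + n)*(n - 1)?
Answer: 1/758193 ≈ 1.3189e-6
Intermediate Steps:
L(n) = 2*n*(-1 + n) (L(n) = (2*n)*(-1 + n) = 2*n*(-1 + n))
h(W) = -904*W + 2*W*(-1 + W)
1/(-329627 + h(998)) = 1/(-329627 + 2*998*(-453 + 998)) = 1/(-329627 + 2*998*545) = 1/(-329627 + 1087820) = 1/758193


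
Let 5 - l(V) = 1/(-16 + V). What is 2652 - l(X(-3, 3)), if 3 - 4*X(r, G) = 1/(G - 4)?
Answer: 39704/15 ≈ 2646.9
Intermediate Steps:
X(r, G) = ¾ - 1/(4*(-4 + G)) (X(r, G) = ¾ - 1/(4*(G - 4)) = ¾ - 1/(4*(-4 + G)))
l(V) = 5 - 1/(-16 + V)
2652 - l(X(-3, 3)) = 2652 - (-81 + 5*((-13 + 3*3)/(4*(-4 + 3))))/(-16 + (-13 + 3*3)/(4*(-4 + 3))) = 2652 - (-81 + 5*((¼)*(-13 + 9)/(-1)))/(-16 + (¼)*(-13 + 9)/(-1)) = 2652 - (-81 + 5*((¼)*(-1)*(-4)))/(-16 + (¼)*(-1)*(-4)) = 2652 - (-81 + 5*1)/(-16 + 1) = 2652 - (-81 + 5)/(-15) = 2652 - (-1)*(-76)/15 = 2652 - 1*76/15 = 2652 - 76/15 = 39704/15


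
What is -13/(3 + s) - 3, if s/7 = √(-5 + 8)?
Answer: -125/46 - 91*√3/138 ≈ -3.8595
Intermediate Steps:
s = 7*√3 (s = 7*√(-5 + 8) = 7*√3 ≈ 12.124)
-13/(3 + s) - 3 = -13/(3 + 7*√3) - 3 = -3 - 13/(3 + 7*√3)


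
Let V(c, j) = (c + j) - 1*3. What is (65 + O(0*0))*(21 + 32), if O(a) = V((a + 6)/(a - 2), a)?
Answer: 3127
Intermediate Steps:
V(c, j) = -3 + c + j (V(c, j) = (c + j) - 3 = -3 + c + j)
O(a) = -3 + a + (6 + a)/(-2 + a) (O(a) = -3 + (a + 6)/(a - 2) + a = -3 + (6 + a)/(-2 + a) + a = -3 + a + (6 + a)/(-2 + a))
(65 + O(0*0))*(21 + 32) = (65 + (12 + (0*0)² - 0*0)/(-2 + 0*0))*(21 + 32) = (65 + (12 + 0² - 4*0)/(-2 + 0))*53 = (65 + (12 + 0 + 0)/(-2))*53 = (65 - ½*12)*53 = (65 - 6)*53 = 59*53 = 3127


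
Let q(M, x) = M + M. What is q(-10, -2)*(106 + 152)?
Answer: -5160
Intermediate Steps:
q(M, x) = 2*M
q(-10, -2)*(106 + 152) = (2*(-10))*(106 + 152) = -20*258 = -5160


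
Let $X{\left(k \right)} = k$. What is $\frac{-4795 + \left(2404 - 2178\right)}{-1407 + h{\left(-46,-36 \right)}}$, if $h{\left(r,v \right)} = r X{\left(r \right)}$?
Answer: $- \frac{4569}{709} \approx -6.4443$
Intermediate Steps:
$h{\left(r,v \right)} = r^{2}$ ($h{\left(r,v \right)} = r r = r^{2}$)
$\frac{-4795 + \left(2404 - 2178\right)}{-1407 + h{\left(-46,-36 \right)}} = \frac{-4795 + \left(2404 - 2178\right)}{-1407 + \left(-46\right)^{2}} = \frac{-4795 + 226}{-1407 + 2116} = - \frac{4569}{709}$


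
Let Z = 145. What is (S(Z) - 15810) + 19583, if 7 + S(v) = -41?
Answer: 3725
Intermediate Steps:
S(v) = -48 (S(v) = -7 - 41 = -48)
(S(Z) - 15810) + 19583 = (-48 - 15810) + 19583 = -15858 + 19583 = 3725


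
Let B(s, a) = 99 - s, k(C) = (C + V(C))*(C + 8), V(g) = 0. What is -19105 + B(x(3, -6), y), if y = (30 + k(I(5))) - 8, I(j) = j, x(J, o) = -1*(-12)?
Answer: -19018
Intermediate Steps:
x(J, o) = 12
k(C) = C*(8 + C) (k(C) = (C + 0)*(C + 8) = C*(8 + C))
y = 87 (y = (30 + 5*(8 + 5)) - 8 = (30 + 5*13) - 8 = (30 + 65) - 8 = 95 - 8 = 87)
-19105 + B(x(3, -6), y) = -19105 + (99 - 1*12) = -19105 + (99 - 12) = -19105 + 87 = -19018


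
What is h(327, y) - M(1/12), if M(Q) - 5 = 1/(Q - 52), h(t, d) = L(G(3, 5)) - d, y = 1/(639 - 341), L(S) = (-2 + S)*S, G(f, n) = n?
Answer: 1859493/185654 ≈ 10.016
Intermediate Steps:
L(S) = S*(-2 + S)
y = 1/298 ≈ 0.0033557
h(t, d) = 15 - d (h(t, d) = 5*(-2 + 5) - d = 5*3 - d = 15 - d)
M(Q) = 5 + 1/(-52 + Q) (M(Q) = 5 + 1/(Q - 52) = 5 + 1/(-52 + Q))
h(327, y) - M(1/12) = (15 - 1*1/298) - (-259 + 5/12)/(-52 + 1/12) = (15 - 1/298) - (-259 + 5*(1/12))/(-52 + 1/12) = 4469/298 - (-259 + 5/12)/(-623/12) = 4469/298 - (-12)*(-3103)/(623*12) = 4469/298 - 1*3103/623 = 4469/298 - 3103/623 = 1859493/185654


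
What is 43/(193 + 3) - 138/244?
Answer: -4139/11956 ≈ -0.34619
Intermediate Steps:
43/(193 + 3) - 138/244 = 43/196 - 138*1/244 = 43*(1/196) - 69/122 = 43/196 - 69/122 = -4139/11956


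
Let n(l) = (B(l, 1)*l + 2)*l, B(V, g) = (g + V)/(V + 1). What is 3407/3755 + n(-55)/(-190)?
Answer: -2059699/142690 ≈ -14.435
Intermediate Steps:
B(V, g) = (V + g)/(1 + V)
n(l) = l*(2 + l) (n(l) = (((l + 1)/(1 + l))*l + 2)*l = (((1 + l)/(1 + l))*l + 2)*l = (1*l + 2)*l = (l + 2)*l = (2 + l)*l = l*(2 + l))
3407/3755 + n(-55)/(-190) = 3407/3755 - 55*(2 - 55)/(-190) = 3407*(1/3755) - 55*(-53)*(-1/190) = 3407/3755 + 2915*(-1/190) = 3407/3755 - 583/38 = -2059699/142690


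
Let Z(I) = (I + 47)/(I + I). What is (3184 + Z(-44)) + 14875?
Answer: 1589189/88 ≈ 18059.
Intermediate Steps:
Z(I) = (47 + I)/(2*I) (Z(I) = (47 + I)/((2*I)) = (47 + I)*(1/(2*I)) = (47 + I)/(2*I))
(3184 + Z(-44)) + 14875 = (3184 + (1/2)*(47 - 44)/(-44)) + 14875 = (3184 + (1/2)*(-1/44)*3) + 14875 = (3184 - 3/88) + 14875 = 280189/88 + 14875 = 1589189/88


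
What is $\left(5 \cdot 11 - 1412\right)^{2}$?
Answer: $1841449$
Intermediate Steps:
$\left(5 \cdot 11 - 1412\right)^{2} = \left(55 - 1412\right)^{2} = \left(-1357\right)^{2} = 1841449$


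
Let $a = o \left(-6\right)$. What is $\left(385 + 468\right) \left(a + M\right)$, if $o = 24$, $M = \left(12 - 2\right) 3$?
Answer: $-97242$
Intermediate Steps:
$M = 30$ ($M = 10 \cdot 3 = 30$)
$a = -144$ ($a = 24 \left(-6\right) = -144$)
$\left(385 + 468\right) \left(a + M\right) = \left(385 + 468\right) \left(-144 + 30\right) = 853 \left(-114\right) = -97242$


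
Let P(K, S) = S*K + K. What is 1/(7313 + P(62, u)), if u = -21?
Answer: 1/6073 ≈ 0.00016466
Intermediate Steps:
P(K, S) = K + K*S (P(K, S) = K*S + K = K + K*S)
1/(7313 + P(62, u)) = 1/(7313 + 62*(1 - 21)) = 1/(7313 + 62*(-20)) = 1/(7313 - 1240) = 1/6073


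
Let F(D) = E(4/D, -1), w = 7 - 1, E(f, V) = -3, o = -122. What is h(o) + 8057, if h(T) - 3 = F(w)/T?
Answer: 983323/122 ≈ 8060.0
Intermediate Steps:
w = 6
F(D) = -3
h(T) = 3 - 3/T
h(o) + 8057 = (3 - 3/(-122)) + 8057 = (3 - 3*(-1/122)) + 8057 = (3 + 3/122) + 8057 = 369/122 + 8057 = 983323/122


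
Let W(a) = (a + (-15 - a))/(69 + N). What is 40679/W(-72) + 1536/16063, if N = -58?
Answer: -7187671507/240945 ≈ -29831.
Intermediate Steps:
W(a) = -15/11 (W(a) = (a + (-15 - a))/(69 - 58) = -15/11)
40679/W(-72) + 1536/16063 = 40679/(-15/11) + 1536/16063 = 40679*(-11/15) + 1536*(1/16063) = -447469/15 + 1536/16063 = -7187671507/240945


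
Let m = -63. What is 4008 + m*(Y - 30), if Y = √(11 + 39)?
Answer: 5898 - 315*√2 ≈ 5452.5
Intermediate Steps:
Y = 5*√2 (Y = √50 = 5*√2 ≈ 7.0711)
4008 + m*(Y - 30) = 4008 - 63*(5*√2 - 30) = 4008 - 63*(-30 + 5*√2) = 4008 + (1890 - 315*√2) = 5898 - 315*√2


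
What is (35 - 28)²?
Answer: 49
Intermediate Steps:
(35 - 28)² = 7² = 49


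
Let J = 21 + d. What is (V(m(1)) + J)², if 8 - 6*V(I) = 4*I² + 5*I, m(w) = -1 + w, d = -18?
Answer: 169/9 ≈ 18.778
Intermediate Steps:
V(I) = 4/3 - 5*I/6 - 2*I²/3 (V(I) = 4/3 - (4*I² + 5*I)/6 = 4/3 + (-5*I/6 - 2*I²/3) = 4/3 - 5*I/6 - 2*I²/3)
J = 3 (J = 21 - 18 = 3)
(V(m(1)) + J)² = ((4/3 - 5*(-1 + 1)/6 - 2*(-1 + 1)²/3) + 3)² = ((4/3 - ⅚*0 - ⅔*0²) + 3)² = ((4/3 + 0 - ⅔*0) + 3)² = ((4/3 + 0 + 0) + 3)² = (4/3 + 3)² = (13/3)² = 169/9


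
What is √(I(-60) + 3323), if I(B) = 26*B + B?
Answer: √1703 ≈ 41.267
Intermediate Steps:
I(B) = 27*B
√(I(-60) + 3323) = √(27*(-60) + 3323) = √(-1620 + 3323) = √1703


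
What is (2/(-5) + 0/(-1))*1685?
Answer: -674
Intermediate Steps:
(2/(-5) + 0/(-1))*1685 = (2*(-1/5) + 0*(-1))*1685 = (-2/5 + 0)*1685 = -2/5*1685 = -674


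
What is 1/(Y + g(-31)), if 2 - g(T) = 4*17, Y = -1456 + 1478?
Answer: -1/44 ≈ -0.022727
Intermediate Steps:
Y = 22
g(T) = -66 (g(T) = 2 - 4*17 = 2 - 1*68 = 2 - 68 = -66)
1/(Y + g(-31)) = 1/(22 - 66) = 1/(-44) = -1/44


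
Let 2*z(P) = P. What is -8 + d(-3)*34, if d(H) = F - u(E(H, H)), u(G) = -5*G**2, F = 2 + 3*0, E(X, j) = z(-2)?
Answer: 230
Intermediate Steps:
z(P) = P/2
E(X, j) = -1 (E(X, j) = (1/2)*(-2) = -1)
F = 2 (F = 2 + 0 = 2)
d(H) = 7 (d(H) = 2 - (-5)*(-1)**2 = 2 - (-5) = 2 - 1*(-5) = 2 + 5 = 7)
-8 + d(-3)*34 = -8 + 7*34 = -8 + 238 = 230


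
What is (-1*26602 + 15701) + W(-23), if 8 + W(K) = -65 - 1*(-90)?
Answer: -10884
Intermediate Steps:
W(K) = 17 (W(K) = -8 + (-65 - 1*(-90)) = -8 + (-65 + 90) = -8 + 25 = 17)
(-1*26602 + 15701) + W(-23) = (-1*26602 + 15701) + 17 = (-26602 + 15701) + 17 = -10901 + 17 = -10884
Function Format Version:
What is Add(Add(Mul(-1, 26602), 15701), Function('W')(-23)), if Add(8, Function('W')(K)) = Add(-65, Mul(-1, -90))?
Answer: -10884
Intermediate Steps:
Function('W')(K) = 17 (Function('W')(K) = Add(-8, Add(-65, Mul(-1, -90))) = Add(-8, Add(-65, 90)) = Add(-8, 25) = 17)
Add(Add(Mul(-1, 26602), 15701), Function('W')(-23)) = Add(Add(Mul(-1, 26602), 15701), 17) = Add(Add(-26602, 15701), 17) = Add(-10901, 17) = -10884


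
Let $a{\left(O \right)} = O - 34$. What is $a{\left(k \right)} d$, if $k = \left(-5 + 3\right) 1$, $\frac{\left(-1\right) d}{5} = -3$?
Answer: $-540$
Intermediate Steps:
$d = 15$ ($d = \left(-5\right) \left(-3\right) = 15$)
$k = -2$ ($k = \left(-2\right) 1 = -2$)
$a{\left(O \right)} = -34 + O$
$a{\left(k \right)} d = \left(-34 - 2\right) 15 = \left(-36\right) 15 = -540$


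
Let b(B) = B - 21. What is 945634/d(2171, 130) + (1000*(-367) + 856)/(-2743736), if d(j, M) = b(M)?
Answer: 324326244790/37383403 ≈ 8675.7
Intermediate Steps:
b(B) = -21 + B
d(j, M) = -21 + M
945634/d(2171, 130) + (1000*(-367) + 856)/(-2743736) = 945634/(-21 + 130) + (1000*(-367) + 856)/(-2743736) = 945634/109 + (-367000 + 856)*(-1/2743736) = 945634*(1/109) - 366144*(-1/2743736) = 945634/109 + 45768/342967 = 324326244790/37383403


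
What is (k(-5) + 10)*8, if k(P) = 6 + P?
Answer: 88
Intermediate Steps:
(k(-5) + 10)*8 = ((6 - 5) + 10)*8 = (1 + 10)*8 = 11*8 = 88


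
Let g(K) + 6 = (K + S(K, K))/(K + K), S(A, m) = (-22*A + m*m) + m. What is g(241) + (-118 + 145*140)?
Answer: 40573/2 ≈ 20287.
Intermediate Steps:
S(A, m) = m + m**2 - 22*A (S(A, m) = (-22*A + m**2) + m = (m**2 - 22*A) + m = m + m**2 - 22*A)
g(K) = -6 + (K**2 - 20*K)/(2*K) (g(K) = -6 + (K + (K + K**2 - 22*K))/(K + K) = -6 + (K + (K**2 - 21*K))/((2*K)) = -6 + (K**2 - 20*K)*(1/(2*K)) = -6 + (K**2 - 20*K)/(2*K))
g(241) + (-118 + 145*140) = (-16 + (1/2)*241) + (-118 + 145*140) = (-16 + 241/2) + (-118 + 20300) = 209/2 + 20182 = 40573/2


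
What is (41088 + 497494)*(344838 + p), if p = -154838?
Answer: 102330580000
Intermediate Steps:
(41088 + 497494)*(344838 + p) = (41088 + 497494)*(344838 - 154838) = 538582*190000 = 102330580000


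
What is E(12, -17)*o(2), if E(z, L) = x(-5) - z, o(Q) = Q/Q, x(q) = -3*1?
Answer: -15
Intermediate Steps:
x(q) = -3
o(Q) = 1
E(z, L) = -3 - z
E(12, -17)*o(2) = (-3 - 1*12)*1 = (-3 - 12)*1 = -15*1 = -15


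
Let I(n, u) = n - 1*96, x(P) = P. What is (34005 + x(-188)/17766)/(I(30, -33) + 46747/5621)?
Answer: -5160835229/8754453 ≈ -589.51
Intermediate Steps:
I(n, u) = -96 + n (I(n, u) = n - 96 = -96 + n)
(34005 + x(-188)/17766)/(I(30, -33) + 46747/5621) = (34005 - 188/17766)/((-96 + 30) + 46747/5621) = (34005 - 188*1/17766)/(-66 + 46747*(1/5621)) = (34005 - 2/189)/(-66 + 46747/5621) = 6426943/(189*(-324239/5621)) = (6426943/189)*(-5621/324239) = -5160835229/8754453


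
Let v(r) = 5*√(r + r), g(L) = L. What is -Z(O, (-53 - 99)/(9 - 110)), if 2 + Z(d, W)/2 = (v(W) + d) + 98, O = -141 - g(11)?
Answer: 112 - 40*√1919/101 ≈ 94.651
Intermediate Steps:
O = -152 (O = -141 - 1*11 = -141 - 11 = -152)
v(r) = 5*√2*√r (v(r) = 5*√(2*r) = 5*(√2*√r) = 5*√2*√r)
Z(d, W) = 192 + 2*d + 10*√2*√W (Z(d, W) = -4 + 2*((5*√2*√W + d) + 98) = -4 + 2*((d + 5*√2*√W) + 98) = -4 + 2*(98 + d + 5*√2*√W) = -4 + (196 + 2*d + 10*√2*√W) = 192 + 2*d + 10*√2*√W)
-Z(O, (-53 - 99)/(9 - 110)) = -(192 + 2*(-152) + 10*√2*√((-53 - 99)/(9 - 110))) = -(192 - 304 + 10*√2*√(-152/(-101))) = -(192 - 304 + 10*√2*√(-152*(-1/101))) = -(192 - 304 + 10*√2*√(152/101)) = -(192 - 304 + 10*√2*(2*√3838/101)) = -(192 - 304 + 40*√1919/101) = -(-112 + 40*√1919/101) = 112 - 40*√1919/101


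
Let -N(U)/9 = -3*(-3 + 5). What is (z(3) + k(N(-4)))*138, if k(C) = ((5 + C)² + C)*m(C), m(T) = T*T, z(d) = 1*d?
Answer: 1422512694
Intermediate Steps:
z(d) = d
N(U) = 54 (N(U) = -(-27)*(-3 + 5) = -(-27)*2 = -9*(-6) = 54)
m(T) = T²
k(C) = C²*(C + (5 + C)²) (k(C) = ((5 + C)² + C)*C² = (C + (5 + C)²)*C² = C²*(C + (5 + C)²))
(z(3) + k(N(-4)))*138 = (3 + 54²*(54 + (5 + 54)²))*138 = (3 + 2916*(54 + 59²))*138 = (3 + 2916*(54 + 3481))*138 = (3 + 2916*3535)*138 = (3 + 10308060)*138 = 10308063*138 = 1422512694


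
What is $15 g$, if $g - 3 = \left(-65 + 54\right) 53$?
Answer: $-8700$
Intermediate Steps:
$g = -580$ ($g = 3 + \left(-65 + 54\right) 53 = 3 - 583 = -580$)
$15 g = 15 \left(-580\right) = -8700$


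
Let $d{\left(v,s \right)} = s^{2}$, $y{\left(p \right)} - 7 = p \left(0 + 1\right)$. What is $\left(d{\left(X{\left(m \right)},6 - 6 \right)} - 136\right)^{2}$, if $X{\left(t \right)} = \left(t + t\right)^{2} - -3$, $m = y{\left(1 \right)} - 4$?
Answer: $18496$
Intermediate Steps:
$y{\left(p \right)} = 7 + p$ ($y{\left(p \right)} = 7 + p \left(0 + 1\right) = 7 + p 1 = 7 + p$)
$m = 4$ ($m = \left(7 + 1\right) - 4 = 8 - 4 = 4$)
$X{\left(t \right)} = 3 + 4 t^{2}$ ($X{\left(t \right)} = \left(2 t\right)^{2} + 3 = 4 t^{2} + 3 = 3 + 4 t^{2}$)
$\left(d{\left(X{\left(m \right)},6 - 6 \right)} - 136\right)^{2} = \left(\left(6 - 6\right)^{2} - 136\right)^{2} = \left(0^{2} - 136\right)^{2} = \left(0 - 136\right)^{2} = \left(-136\right)^{2} = 18496$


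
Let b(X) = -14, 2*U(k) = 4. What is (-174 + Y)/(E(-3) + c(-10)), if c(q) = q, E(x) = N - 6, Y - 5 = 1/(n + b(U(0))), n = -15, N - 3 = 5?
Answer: 2451/116 ≈ 21.129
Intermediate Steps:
N = 8 (N = 3 + 5 = 8)
U(k) = 2 (U(k) = (1/2)*4 = 2)
Y = 144/29 (Y = 5 + 1/(-15 - 14) = 5 + 1/(-29) = 5 - 1/29 = 144/29 ≈ 4.9655)
E(x) = 2 (E(x) = 8 - 6 = 2)
(-174 + Y)/(E(-3) + c(-10)) = (-174 + 144/29)/(2 - 10) = -4902/29/(-8) = -4902/29*(-1/8) = 2451/116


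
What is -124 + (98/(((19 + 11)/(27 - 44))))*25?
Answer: -4537/3 ≈ -1512.3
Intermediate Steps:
-124 + (98/(((19 + 11)/(27 - 44))))*25 = -124 + (98/((30/(-17))))*25 = -124 + (98/((30*(-1/17))))*25 = -124 + (98/(-30/17))*25 = -124 + (98*(-17/30))*25 = -124 - 833/15*25 = -124 - 4165/3 = -4537/3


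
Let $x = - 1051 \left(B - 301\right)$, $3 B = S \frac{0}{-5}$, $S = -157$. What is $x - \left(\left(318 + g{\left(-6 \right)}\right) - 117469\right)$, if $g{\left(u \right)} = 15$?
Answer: $433487$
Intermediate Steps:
$B = 0$ ($B = \frac{\left(-157\right) \frac{0}{-5}}{3} = \frac{\left(-157\right) 0 \left(- \frac{1}{5}\right)}{3} = \frac{\left(-157\right) 0}{3} = \frac{1}{3} \cdot 0 = 0$)
$x = 316351$ ($x = - 1051 \left(0 - 301\right) = \left(-1051\right) \left(-301\right) = 316351$)
$x - \left(\left(318 + g{\left(-6 \right)}\right) - 117469\right) = 316351 - \left(\left(318 + 15\right) - 117469\right) = 316351 - \left(333 - 117469\right) = 316351 - -117136 = 316351 + 117136 = 433487$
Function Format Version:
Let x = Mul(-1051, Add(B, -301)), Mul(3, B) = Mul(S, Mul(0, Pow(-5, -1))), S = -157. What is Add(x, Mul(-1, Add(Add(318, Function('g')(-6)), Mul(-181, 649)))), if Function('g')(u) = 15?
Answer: 433487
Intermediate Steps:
B = 0 (B = Mul(Rational(1, 3), Mul(-157, Mul(0, Pow(-5, -1)))) = Mul(Rational(1, 3), Mul(-157, Mul(0, Rational(-1, 5)))) = Mul(Rational(1, 3), Mul(-157, 0)) = Mul(Rational(1, 3), 0) = 0)
x = 316351 (x = Mul(-1051, Add(0, -301)) = Mul(-1051, -301) = 316351)
Add(x, Mul(-1, Add(Add(318, Function('g')(-6)), Mul(-181, 649)))) = Add(316351, Mul(-1, Add(Add(318, 15), Mul(-181, 649)))) = Add(316351, Mul(-1, Add(333, -117469))) = Add(316351, Mul(-1, -117136)) = Add(316351, 117136) = 433487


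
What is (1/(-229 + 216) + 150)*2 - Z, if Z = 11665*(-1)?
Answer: 155543/13 ≈ 11965.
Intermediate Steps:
Z = -11665
(1/(-229 + 216) + 150)*2 - Z = (1/(-229 + 216) + 150)*2 - 1*(-11665) = (1/(-13) + 150)*2 + 11665 = (-1/13 + 150)*2 + 11665 = (1949/13)*2 + 11665 = 3898/13 + 11665 = 155543/13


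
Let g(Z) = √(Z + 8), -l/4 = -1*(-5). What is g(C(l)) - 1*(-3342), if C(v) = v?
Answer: 3342 + 2*I*√3 ≈ 3342.0 + 3.4641*I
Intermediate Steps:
l = -20 (l = -(-4)*(-5) = -4*5 = -20)
g(Z) = √(8 + Z)
g(C(l)) - 1*(-3342) = √(8 - 20) - 1*(-3342) = √(-12) + 3342 = 2*I*√3 + 3342 = 3342 + 2*I*√3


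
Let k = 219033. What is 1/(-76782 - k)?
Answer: -1/295815 ≈ -3.3805e-6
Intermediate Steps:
1/(-76782 - k) = 1/(-76782 - 1*219033) = 1/(-76782 - 219033) = 1/(-295815) = -1/295815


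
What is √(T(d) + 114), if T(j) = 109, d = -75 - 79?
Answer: √223 ≈ 14.933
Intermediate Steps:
d = -154
√(T(d) + 114) = √(109 + 114) = √223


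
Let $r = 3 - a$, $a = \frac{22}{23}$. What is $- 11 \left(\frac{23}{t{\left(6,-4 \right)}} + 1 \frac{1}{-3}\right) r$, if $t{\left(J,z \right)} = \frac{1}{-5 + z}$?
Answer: $\frac{321574}{69} \approx 4660.5$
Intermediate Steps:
$a = \frac{22}{23}$ ($a = 22 \cdot \frac{1}{23} = \frac{22}{23} \approx 0.95652$)
$r = \frac{47}{23}$ ($r = 3 - \frac{22}{23} = \frac{47}{23} \approx 2.0435$)
$- 11 \left(\frac{23}{t{\left(6,-4 \right)}} + 1 \frac{1}{-3}\right) r = - 11 \left(\frac{23}{\frac{1}{-5 - 4}} + 1 \frac{1}{-3}\right) \frac{47}{23} = - 11 \left(\frac{23}{\frac{1}{-9}} + 1 \left(- \frac{1}{3}\right)\right) \frac{47}{23} = - 11 \left(\frac{23}{- \frac{1}{9}} - \frac{1}{3}\right) \frac{47}{23} = - 11 \left(23 \left(-9\right) - \frac{1}{3}\right) \frac{47}{23} = - 11 \left(-207 - \frac{1}{3}\right) \frac{47}{23} = \left(-11\right) \left(- \frac{622}{3}\right) \frac{47}{23} = \frac{6842}{3} \cdot \frac{47}{23} = \frac{321574}{69}$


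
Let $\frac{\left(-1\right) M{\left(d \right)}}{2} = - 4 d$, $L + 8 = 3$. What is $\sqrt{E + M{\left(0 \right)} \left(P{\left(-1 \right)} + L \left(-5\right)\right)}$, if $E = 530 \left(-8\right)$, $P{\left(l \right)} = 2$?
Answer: $4 i \sqrt{265} \approx 65.115 i$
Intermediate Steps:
$L = -5$ ($L = -8 + 3 = -5$)
$M{\left(d \right)} = 8 d$ ($M{\left(d \right)} = - 2 \left(- 4 d\right) = 8 d$)
$E = -4240$
$\sqrt{E + M{\left(0 \right)} \left(P{\left(-1 \right)} + L \left(-5\right)\right)} = \sqrt{-4240 + 8 \cdot 0 \left(2 - -25\right)} = \sqrt{-4240 + 0 \left(2 + 25\right)} = \sqrt{-4240 + 0 \cdot 27} = \sqrt{-4240 + 0} = \sqrt{-4240} = 4 i \sqrt{265}$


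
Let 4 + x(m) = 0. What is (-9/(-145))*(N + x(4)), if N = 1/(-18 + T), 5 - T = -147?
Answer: -963/3886 ≈ -0.24781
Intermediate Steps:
T = 152 (T = 5 - 1*(-147) = 5 + 147 = 152)
x(m) = -4 (x(m) = -4 + 0 = -4)
N = 1/134 (N = 1/(-18 + 152) = 1/134 ≈ 0.0074627)
(-9/(-145))*(N + x(4)) = (-9/(-145))*(1/134 - 4) = -9*(-1/145)*(-535/134) = (9/145)*(-535/134) = -963/3886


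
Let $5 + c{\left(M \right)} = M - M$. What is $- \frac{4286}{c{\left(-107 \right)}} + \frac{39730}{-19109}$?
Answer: $\frac{81702524}{95545} \approx 855.12$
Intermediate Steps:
$c{\left(M \right)} = -5$ ($c{\left(M \right)} = -5 + \left(M - M\right) = -5 + 0 = -5$)
$- \frac{4286}{c{\left(-107 \right)}} + \frac{39730}{-19109} = - \frac{4286}{-5} + \frac{39730}{-19109} = \left(-4286\right) \left(- \frac{1}{5}\right) + 39730 \left(- \frac{1}{19109}\right) = \frac{4286}{5} - \frac{39730}{19109} = \frac{81702524}{95545}$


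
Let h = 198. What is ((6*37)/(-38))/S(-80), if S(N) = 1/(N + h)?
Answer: -13098/19 ≈ -689.37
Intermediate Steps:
S(N) = 1/(198 + N) (S(N) = 1/(N + 198) = 1/(198 + N))
((6*37)/(-38))/S(-80) = ((6*37)/(-38))/(1/(198 - 80)) = (222*(-1/38))/(1/118) = -111/(19*1/118) = -111/19*118 = -13098/19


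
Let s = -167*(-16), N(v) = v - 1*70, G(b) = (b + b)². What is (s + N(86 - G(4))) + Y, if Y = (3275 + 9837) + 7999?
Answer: 23735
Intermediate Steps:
G(b) = 4*b² (G(b) = (2*b)² = 4*b²)
N(v) = -70 + v (N(v) = v - 70 = -70 + v)
s = 2672
Y = 21111 (Y = 13112 + 7999 = 21111)
(s + N(86 - G(4))) + Y = (2672 + (-70 + (86 - 4*4²))) + 21111 = (2672 + (-70 + (86 - 4*16))) + 21111 = (2672 + (-70 + (86 - 1*64))) + 21111 = (2672 + (-70 + (86 - 64))) + 21111 = (2672 + (-70 + 22)) + 21111 = (2672 - 48) + 21111 = 2624 + 21111 = 23735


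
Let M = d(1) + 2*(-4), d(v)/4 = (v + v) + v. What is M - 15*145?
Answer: -2171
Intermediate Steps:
d(v) = 12*v (d(v) = 4*((v + v) + v) = 4*(2*v + v) = 4*(3*v) = 12*v)
M = 4 (M = 12*1 + 2*(-4) = 12 - 8 = 4)
M - 15*145 = 4 - 15*145 = 4 - 2175 = -2171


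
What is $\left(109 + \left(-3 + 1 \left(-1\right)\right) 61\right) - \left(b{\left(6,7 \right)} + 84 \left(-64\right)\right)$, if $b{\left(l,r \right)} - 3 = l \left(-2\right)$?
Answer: $5250$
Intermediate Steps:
$b{\left(l,r \right)} = 3 - 2 l$ ($b{\left(l,r \right)} = 3 + l \left(-2\right) = 3 - 2 l$)
$\left(109 + \left(-3 + 1 \left(-1\right)\right) 61\right) - \left(b{\left(6,7 \right)} + 84 \left(-64\right)\right) = \left(109 + \left(-3 + 1 \left(-1\right)\right) 61\right) - \left(\left(3 - 12\right) + 84 \left(-64\right)\right) = \left(109 + \left(-3 - 1\right) 61\right) - \left(\left(3 - 12\right) - 5376\right) = \left(109 - 244\right) - \left(-9 - 5376\right) = \left(109 - 244\right) - -5385 = -135 + 5385 = 5250$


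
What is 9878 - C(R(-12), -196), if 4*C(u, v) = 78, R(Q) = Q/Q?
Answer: 19717/2 ≈ 9858.5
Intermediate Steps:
R(Q) = 1
C(u, v) = 39/2 (C(u, v) = (¼)*78 = 39/2)
9878 - C(R(-12), -196) = 9878 - 1*39/2 = 9878 - 39/2 = 19717/2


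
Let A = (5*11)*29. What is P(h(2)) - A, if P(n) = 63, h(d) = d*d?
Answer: -1532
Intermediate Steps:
h(d) = d²
A = 1595 (A = 55*29 = 1595)
P(h(2)) - A = 63 - 1*1595 = 63 - 1595 = -1532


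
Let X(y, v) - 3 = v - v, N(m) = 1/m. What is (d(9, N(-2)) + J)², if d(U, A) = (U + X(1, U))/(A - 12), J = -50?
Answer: 1623076/625 ≈ 2596.9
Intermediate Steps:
X(y, v) = 3 (X(y, v) = 3 + (v - v) = 3 + 0 = 3)
d(U, A) = (3 + U)/(-12 + A) (d(U, A) = (U + 3)/(A - 12) = (3 + U)/(-12 + A))
(d(9, N(-2)) + J)² = ((3 + 9)/(-12 + 1/(-2)) - 50)² = (12/(-12 - ½) - 50)² = (12/(-25/2) - 50)² = (-2/25*12 - 50)² = (-24/25 - 50)² = (-1274/25)² = 1623076/625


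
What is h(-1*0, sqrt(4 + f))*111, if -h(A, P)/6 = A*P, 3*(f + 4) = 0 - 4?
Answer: 0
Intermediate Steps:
f = -16/3 (f = -4 + (0 - 4)/3 = -4 + (1/3)*(-4) = -4 - 4/3 = -16/3 ≈ -5.3333)
h(A, P) = -6*A*P
h(-1*0, sqrt(4 + f))*111 = -6*(-1*0)*sqrt(4 - 16/3)*111 = -6*0*sqrt(-4/3)*111 = -6*0*2*I*sqrt(3)/3*111 = 0*111 = 0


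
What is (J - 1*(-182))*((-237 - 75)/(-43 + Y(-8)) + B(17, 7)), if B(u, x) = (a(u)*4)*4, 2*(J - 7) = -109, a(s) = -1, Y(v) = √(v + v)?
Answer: -2209028/1865 + 167856*I/1865 ≈ -1184.5 + 90.003*I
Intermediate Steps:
Y(v) = √2*√v (Y(v) = √(2*v) = √2*√v)
J = -95/2 (J = 7 + (½)*(-109) = 7 - 109/2 = -95/2 ≈ -47.500)
B(u, x) = -16 (B(u, x) = -1*4*4 = -4*4 = -16)
(J - 1*(-182))*((-237 - 75)/(-43 + Y(-8)) + B(17, 7)) = (-95/2 - 1*(-182))*((-237 - 75)/(-43 + √2*√(-8)) - 16) = (-95/2 + 182)*(-312/(-43 + √2*(2*I*√2)) - 16) = 269*(-312*(-43 - 4*I)/1865 - 16)/2 = 269*(-16 - 312*(-43 - 4*I)/1865)/2 = -2152 - 41964*(-43 - 4*I)/1865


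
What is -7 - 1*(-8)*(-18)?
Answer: -151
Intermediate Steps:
-7 - 1*(-8)*(-18) = -7 + 8*(-18) = -7 - 144 = -151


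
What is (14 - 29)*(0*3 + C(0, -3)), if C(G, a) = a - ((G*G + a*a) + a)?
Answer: 135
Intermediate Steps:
C(G, a) = -G² - a² (C(G, a) = a - ((G² + a²) + a) = a - (a + G² + a²) = a + (-a - G² - a²) = -G² - a²)
(14 - 29)*(0*3 + C(0, -3)) = (14 - 29)*(0*3 + (-1*0² - 1*(-3)²)) = -15*(0 + (-1*0 - 1*9)) = -15*(0 + (0 - 9)) = -15*(0 - 9) = -15*(-9) = 135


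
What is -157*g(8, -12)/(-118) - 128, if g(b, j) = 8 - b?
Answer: -128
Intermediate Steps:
-157*g(8, -12)/(-118) - 128 = -157*(8 - 1*8)/(-118) - 128 = -157*(8 - 8)*(-1)/118 - 128 = -0*(-1)/118 - 128 = -157*0 - 128 = 0 - 128 = -128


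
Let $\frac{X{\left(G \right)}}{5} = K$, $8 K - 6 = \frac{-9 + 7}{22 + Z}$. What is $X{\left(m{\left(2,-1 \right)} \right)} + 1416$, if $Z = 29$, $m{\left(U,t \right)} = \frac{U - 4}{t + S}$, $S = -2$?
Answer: $\frac{72406}{51} \approx 1419.7$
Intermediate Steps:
$m{\left(U,t \right)} = \frac{-4 + U}{-2 + t}$ ($m{\left(U,t \right)} = \frac{U - 4}{t - 2} = \frac{-4 + U}{-2 + t}$)
$K = \frac{38}{51}$ ($K = \frac{3}{4} + \frac{\left(-9 + 7\right) \frac{1}{22 + 29}}{8} = \frac{3}{4} + \frac{\left(-2\right) \frac{1}{51}}{8} = \frac{3}{4} + \frac{1}{8} \left(- \frac{2}{51}\right) = \frac{3}{4} - \frac{1}{204} = \frac{38}{51} \approx 0.7451$)
$X{\left(G \right)} = \frac{190}{51}$ ($X{\left(G \right)} = 5 \cdot \frac{38}{51} = \frac{190}{51}$)
$X{\left(m{\left(2,-1 \right)} \right)} + 1416 = \frac{190}{51} + 1416 = \frac{72406}{51}$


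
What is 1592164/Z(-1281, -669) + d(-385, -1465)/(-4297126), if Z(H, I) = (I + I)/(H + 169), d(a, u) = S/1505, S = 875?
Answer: 163572064598418187/123615423642 ≈ 1.3232e+6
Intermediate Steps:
d(a, u) = 25/43 (d(a, u) = 875/1505 = 875*(1/1505) = 25/43)
Z(H, I) = 2*I/(169 + H) (Z(H, I) = (2*I)/(169 + H) = 2*I/(169 + H))
1592164/Z(-1281, -669) + d(-385, -1465)/(-4297126) = 1592164/((2*(-669)/(169 - 1281))) + (25/43)/(-4297126) = 1592164/((2*(-669)/(-1112))) + (25/43)*(-1/4297126) = 1592164/((2*(-669)*(-1/1112))) - 25/184776418 = 1592164/(669/556) - 25/184776418 = 1592164*(556/669) - 25/184776418 = 885243184/669 - 25/184776418 = 163572064598418187/123615423642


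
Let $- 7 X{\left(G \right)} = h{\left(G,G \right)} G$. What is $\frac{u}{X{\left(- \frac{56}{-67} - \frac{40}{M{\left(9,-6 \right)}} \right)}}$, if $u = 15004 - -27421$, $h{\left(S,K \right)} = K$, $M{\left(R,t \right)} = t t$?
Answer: $- \frac{107982782775}{27556} \approx -3.9187 \cdot 10^{6}$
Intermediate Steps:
$M{\left(R,t \right)} = t^{2}$
$u = 42425$ ($u = 15004 + 27421 = 42425$)
$X{\left(G \right)} = - \frac{G^{2}}{7}$ ($X{\left(G \right)} = - \frac{G G}{7} = - \frac{G^{2}}{7}$)
$\frac{u}{X{\left(- \frac{56}{-67} - \frac{40}{M{\left(9,-6 \right)}} \right)}} = \frac{42425}{\left(- \frac{1}{7}\right) \left(- \frac{56}{-67} - \frac{40}{\left(-6\right)^{2}}\right)^{2}} = \frac{42425}{\left(- \frac{1}{7}\right) \left(\left(-56\right) \left(- \frac{1}{67}\right) - \frac{40}{36}\right)^{2}} = \frac{42425}{\left(- \frac{1}{7}\right) \left(\frac{56}{67} - \frac{10}{9}\right)^{2}} = \frac{42425}{\left(- \frac{1}{7}\right) \left(- \frac{166}{603}\right)^{2}} = \frac{42425}{\left(- \frac{1}{7}\right) \frac{27556}{363609}} = \frac{42425}{- \frac{27556}{2545263}} = 42425 \left(- \frac{2545263}{27556}\right) = - \frac{107982782775}{27556}$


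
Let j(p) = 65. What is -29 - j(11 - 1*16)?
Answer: -94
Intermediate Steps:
-29 - j(11 - 1*16) = -29 - 1*65 = -29 - 65 = -94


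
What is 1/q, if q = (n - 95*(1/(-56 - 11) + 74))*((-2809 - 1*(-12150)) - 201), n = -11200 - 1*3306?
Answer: -67/13187347380 ≈ -5.0806e-9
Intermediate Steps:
n = -14506 (n = -11200 - 3306 = -14506)
q = -13187347380/67 (q = (-14506 - 95*(1/(-56 - 11) + 74))*((-2809 - 1*(-12150)) - 201) = (-14506 - 95*(1/(-67) + 74))*((-2809 + 12150) - 201) = (-14506 - 95*(-1/67 + 74))*(9341 - 201) = (-14506 - 95*4957/67)*9140 = (-14506 - 470915/67)*9140 = -1442817/67*9140 = -13187347380/67 ≈ -1.9683e+8)
1/q = 1/(-13187347380/67) = -67/13187347380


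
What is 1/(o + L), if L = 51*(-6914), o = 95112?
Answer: -1/257502 ≈ -3.8835e-6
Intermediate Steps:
L = -352614
1/(o + L) = 1/(95112 - 352614) = 1/(-257502) = -1/257502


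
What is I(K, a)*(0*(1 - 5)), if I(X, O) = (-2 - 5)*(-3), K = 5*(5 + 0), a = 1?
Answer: 0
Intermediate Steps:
K = 25 (K = 5*5 = 25)
I(X, O) = 21 (I(X, O) = -7*(-3) = 21)
I(K, a)*(0*(1 - 5)) = 21*(0*(1 - 5)) = 21*(0*(-4)) = 21*0 = 0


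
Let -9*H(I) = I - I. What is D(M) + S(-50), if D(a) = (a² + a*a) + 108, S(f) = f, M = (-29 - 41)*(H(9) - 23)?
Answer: 5184258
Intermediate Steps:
H(I) = 0 (H(I) = -(I - I)/9 = -⅑*0 = 0)
M = 1610 (M = (-29 - 41)*(0 - 23) = -70*(-23) = 1610)
D(a) = 108 + 2*a² (D(a) = (a² + a²) + 108 = 2*a² + 108 = 108 + 2*a²)
D(M) + S(-50) = (108 + 2*1610²) - 50 = (108 + 2*2592100) - 50 = (108 + 5184200) - 50 = 5184308 - 50 = 5184258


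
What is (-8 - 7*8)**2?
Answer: 4096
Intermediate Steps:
(-8 - 7*8)**2 = (-8 - 56)**2 = (-64)**2 = 4096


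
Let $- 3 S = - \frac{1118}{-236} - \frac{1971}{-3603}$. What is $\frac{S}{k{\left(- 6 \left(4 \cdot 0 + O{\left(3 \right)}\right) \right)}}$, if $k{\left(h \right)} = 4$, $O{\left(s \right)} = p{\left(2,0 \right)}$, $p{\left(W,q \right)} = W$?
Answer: $- \frac{748885}{1700616} \approx -0.44036$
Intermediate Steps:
$O{\left(s \right)} = 2$
$S = - \frac{748885}{425154}$ ($S = - \frac{- \frac{1118}{-236} - \frac{1971}{-3603}}{3} = - \frac{\left(-1118\right) \left(- \frac{1}{236}\right) - - \frac{657}{1201}}{3} = - \frac{\frac{559}{118} + \frac{657}{1201}}{3} = \left(- \frac{1}{3}\right) \frac{748885}{141718} = - \frac{748885}{425154} \approx -1.7614$)
$\frac{S}{k{\left(- 6 \left(4 \cdot 0 + O{\left(3 \right)}\right) \right)}} = - \frac{748885}{425154 \cdot 4} = \left(- \frac{748885}{425154}\right) \frac{1}{4} = - \frac{748885}{1700616}$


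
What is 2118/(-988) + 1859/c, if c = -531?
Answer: -1480675/262314 ≈ -5.6447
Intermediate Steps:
2118/(-988) + 1859/c = 2118/(-988) + 1859/(-531) = 2118*(-1/988) + 1859*(-1/531) = -1059/494 - 1859/531 = -1480675/262314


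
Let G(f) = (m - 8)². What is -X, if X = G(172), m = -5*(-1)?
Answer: -9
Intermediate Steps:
m = 5
G(f) = 9 (G(f) = (5 - 8)² = (-3)² = 9)
X = 9
-X = -1*9 = -9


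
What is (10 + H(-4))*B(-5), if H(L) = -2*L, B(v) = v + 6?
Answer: 18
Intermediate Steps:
B(v) = 6 + v
(10 + H(-4))*B(-5) = (10 - 2*(-4))*(6 - 5) = (10 + 8)*1 = 18*1 = 18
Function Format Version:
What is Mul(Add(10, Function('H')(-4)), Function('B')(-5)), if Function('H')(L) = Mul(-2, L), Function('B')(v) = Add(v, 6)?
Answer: 18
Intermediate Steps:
Function('B')(v) = Add(6, v)
Mul(Add(10, Function('H')(-4)), Function('B')(-5)) = Mul(Add(10, Mul(-2, -4)), Add(6, -5)) = Mul(Add(10, 8), 1) = Mul(18, 1) = 18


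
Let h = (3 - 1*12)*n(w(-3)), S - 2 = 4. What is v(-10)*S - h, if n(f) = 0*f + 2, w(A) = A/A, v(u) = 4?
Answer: 42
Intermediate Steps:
S = 6 (S = 2 + 4 = 6)
w(A) = 1
n(f) = 2 (n(f) = 0 + 2 = 2)
h = -18 (h = (3 - 1*12)*2 = (3 - 12)*2 = -9*2 = -18)
v(-10)*S - h = 4*6 - 1*(-18) = 24 + 18 = 42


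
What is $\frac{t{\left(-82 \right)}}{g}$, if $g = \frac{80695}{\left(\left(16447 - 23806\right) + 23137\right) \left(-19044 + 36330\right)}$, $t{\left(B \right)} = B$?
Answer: $- \frac{22364557656}{80695} \approx -2.7715 \cdot 10^{5}$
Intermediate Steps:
$g = \frac{80695}{272738508}$ ($g = \frac{80695}{\left(\left(16447 - 23806\right) + 23137\right) 17286} = \frac{80695}{\left(-7359 + 23137\right) 17286} = \frac{80695}{15778 \cdot 17286} = \frac{80695}{272738508} \approx 0.00029587$)
$\frac{t{\left(-82 \right)}}{g} = - \frac{82}{\frac{80695}{272738508}} = \left(-82\right) \frac{272738508}{80695} = - \frac{22364557656}{80695}$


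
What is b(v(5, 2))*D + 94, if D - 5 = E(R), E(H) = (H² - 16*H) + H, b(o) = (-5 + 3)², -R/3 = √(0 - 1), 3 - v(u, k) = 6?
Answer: 78 + 180*I ≈ 78.0 + 180.0*I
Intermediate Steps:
v(u, k) = -3 (v(u, k) = 3 - 1*6 = 3 - 6 = -3)
R = -3*I (R = -3*√(0 - 1) = -3*I ≈ -3.0*I)
b(o) = 4 (b(o) = (-2)² = 4)
E(H) = H² - 15*H
D = 5 - 3*I*(-15 - 3*I) (D = 5 + (-3*I)*(-15 - 3*I) = 5 - 3*I*(-15 - 3*I) ≈ -4.0 + 45.0*I)
b(v(5, 2))*D + 94 = 4*(-4 + 45*I) + 94 = (-16 + 180*I) + 94 = 78 + 180*I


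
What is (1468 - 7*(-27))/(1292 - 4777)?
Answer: -1657/3485 ≈ -0.47547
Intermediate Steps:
(1468 - 7*(-27))/(1292 - 4777) = (1468 + 189)/(-3485) = 1657*(-1/3485) = -1657/3485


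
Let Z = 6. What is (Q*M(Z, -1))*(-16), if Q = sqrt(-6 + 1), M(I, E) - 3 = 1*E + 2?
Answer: -64*I*sqrt(5) ≈ -143.11*I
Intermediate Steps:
M(I, E) = 5 + E (M(I, E) = 3 + (1*E + 2) = 3 + (E + 2) = 3 + (2 + E) = 5 + E)
Q = I*sqrt(5) (Q = sqrt(-5) = I*sqrt(5) ≈ 2.2361*I)
(Q*M(Z, -1))*(-16) = ((I*sqrt(5))*(5 - 1))*(-16) = ((I*sqrt(5))*4)*(-16) = (4*I*sqrt(5))*(-16) = -64*I*sqrt(5)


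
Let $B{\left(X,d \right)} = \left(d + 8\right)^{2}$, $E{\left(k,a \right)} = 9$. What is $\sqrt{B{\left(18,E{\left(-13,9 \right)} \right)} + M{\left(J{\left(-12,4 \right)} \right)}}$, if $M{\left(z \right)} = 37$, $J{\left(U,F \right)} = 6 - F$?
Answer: $\sqrt{326} \approx 18.055$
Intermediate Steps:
$B{\left(X,d \right)} = \left(8 + d\right)^{2}$
$\sqrt{B{\left(18,E{\left(-13,9 \right)} \right)} + M{\left(J{\left(-12,4 \right)} \right)}} = \sqrt{\left(8 + 9\right)^{2} + 37} = \sqrt{17^{2} + 37} = \sqrt{289 + 37} = \sqrt{326}$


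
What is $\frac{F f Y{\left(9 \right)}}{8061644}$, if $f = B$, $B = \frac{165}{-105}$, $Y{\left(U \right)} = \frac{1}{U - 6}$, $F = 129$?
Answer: $- \frac{473}{56431508} \approx -8.3818 \cdot 10^{-6}$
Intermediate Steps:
$Y{\left(U \right)} = \frac{1}{-6 + U}$
$B = - \frac{11}{7}$ ($B = 165 \left(- \frac{1}{105}\right) = - \frac{11}{7} \approx -1.5714$)
$f = - \frac{11}{7} \approx -1.5714$
$\frac{F f Y{\left(9 \right)}}{8061644} = \frac{129 \left(- \frac{11}{7}\right) \frac{1}{-6 + 9}}{8061644} = - \frac{1419}{7 \cdot 3} \cdot \frac{1}{8061644} = \left(- \frac{1419}{7}\right) \frac{1}{3} \cdot \frac{1}{8061644} = \left(- \frac{473}{7}\right) \frac{1}{8061644} = - \frac{473}{56431508}$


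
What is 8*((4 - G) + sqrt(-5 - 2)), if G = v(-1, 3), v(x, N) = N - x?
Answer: 8*I*sqrt(7) ≈ 21.166*I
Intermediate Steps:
G = 4 (G = 3 - 1*(-1) = 3 + 1 = 4)
8*((4 - G) + sqrt(-5 - 2)) = 8*((4 - 1*4) + sqrt(-5 - 2)) = 8*((4 - 4) + sqrt(-7)) = 8*(0 + I*sqrt(7)) = 8*(I*sqrt(7)) = 8*I*sqrt(7)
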